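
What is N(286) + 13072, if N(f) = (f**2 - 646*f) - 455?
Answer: -90343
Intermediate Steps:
N(f) = -455 + f**2 - 646*f
N(286) + 13072 = (-455 + 286**2 - 646*286) + 13072 = (-455 + 81796 - 184756) + 13072 = -103415 + 13072 = -90343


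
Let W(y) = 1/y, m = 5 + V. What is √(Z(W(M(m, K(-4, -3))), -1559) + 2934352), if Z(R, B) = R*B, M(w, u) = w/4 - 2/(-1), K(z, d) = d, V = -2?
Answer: 2*√88746999/11 ≈ 1712.8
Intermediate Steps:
m = 3 (m = 5 - 2 = 3)
M(w, u) = 2 + w/4 (M(w, u) = w*(¼) - 2*(-1) = w/4 + 2 = 2 + w/4)
Z(R, B) = B*R
√(Z(W(M(m, K(-4, -3))), -1559) + 2934352) = √(-1559/(2 + (¼)*3) + 2934352) = √(-1559/(2 + ¾) + 2934352) = √(-1559/11/4 + 2934352) = √(-1559*4/11 + 2934352) = √(-6236/11 + 2934352) = √(32271636/11) = 2*√88746999/11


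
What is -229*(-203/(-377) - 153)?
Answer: 453878/13 ≈ 34914.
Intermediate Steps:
-229*(-203/(-377) - 153) = -229*(-203*(-1/377) - 153) = -229*(7/13 - 153) = -229*(-1982/13) = 453878/13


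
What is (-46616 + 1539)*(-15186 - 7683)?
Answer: 1030865913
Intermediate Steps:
(-46616 + 1539)*(-15186 - 7683) = -45077*(-22869) = 1030865913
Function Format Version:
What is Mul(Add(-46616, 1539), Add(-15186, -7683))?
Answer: 1030865913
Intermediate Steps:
Mul(Add(-46616, 1539), Add(-15186, -7683)) = Mul(-45077, -22869) = 1030865913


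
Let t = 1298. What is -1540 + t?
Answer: -242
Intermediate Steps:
-1540 + t = -1540 + 1298 = -242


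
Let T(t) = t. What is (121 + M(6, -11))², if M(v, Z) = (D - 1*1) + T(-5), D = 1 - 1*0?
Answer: 13456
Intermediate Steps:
D = 1 (D = 1 + 0 = 1)
M(v, Z) = -5 (M(v, Z) = (1 - 1*1) - 5 = (1 - 1) - 5 = 0 - 5 = -5)
(121 + M(6, -11))² = (121 - 5)² = 116² = 13456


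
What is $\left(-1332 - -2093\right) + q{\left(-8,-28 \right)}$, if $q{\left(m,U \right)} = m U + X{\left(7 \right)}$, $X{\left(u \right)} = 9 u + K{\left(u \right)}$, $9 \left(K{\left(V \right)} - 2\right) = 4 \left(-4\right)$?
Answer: $\frac{9434}{9} \approx 1048.2$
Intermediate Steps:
$K{\left(V \right)} = \frac{2}{9}$ ($K{\left(V \right)} = 2 + \frac{4 \left(-4\right)}{9} = 2 + \frac{1}{9} \left(-16\right) = 2 - \frac{16}{9} = \frac{2}{9}$)
$X{\left(u \right)} = \frac{2}{9} + 9 u$ ($X{\left(u \right)} = 9 u + \frac{2}{9} = \frac{2}{9} + 9 u$)
$q{\left(m,U \right)} = \frac{569}{9} + U m$ ($q{\left(m,U \right)} = m U + \left(\frac{2}{9} + 9 \cdot 7\right) = U m + \left(\frac{2}{9} + 63\right) = U m + \frac{569}{9} = \frac{569}{9} + U m$)
$\left(-1332 - -2093\right) + q{\left(-8,-28 \right)} = \left(-1332 - -2093\right) + \left(\frac{569}{9} - -224\right) = \left(-1332 + 2093\right) + \left(\frac{569}{9} + 224\right) = 761 + \frac{2585}{9} = \frac{9434}{9}$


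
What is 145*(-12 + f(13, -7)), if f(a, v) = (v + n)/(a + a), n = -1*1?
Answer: -23200/13 ≈ -1784.6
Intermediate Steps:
n = -1
f(a, v) = (-1 + v)/(2*a) (f(a, v) = (v - 1)/(a + a) = (-1 + v)/((2*a)) = (-1 + v)*(1/(2*a)) = (-1 + v)/(2*a))
145*(-12 + f(13, -7)) = 145*(-12 + (½)*(-1 - 7)/13) = 145*(-12 + (½)*(1/13)*(-8)) = 145*(-12 - 4/13) = 145*(-160/13) = -23200/13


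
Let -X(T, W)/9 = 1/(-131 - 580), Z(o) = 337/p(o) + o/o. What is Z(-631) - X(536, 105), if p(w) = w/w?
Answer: 26701/79 ≈ 337.99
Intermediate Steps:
p(w) = 1
Z(o) = 338 (Z(o) = 337/1 + o/o = 337*1 + 1 = 337 + 1 = 338)
X(T, W) = 1/79 (X(T, W) = -9/(-131 - 580) = -9/(-711) = -9*(-1/711) = 1/79)
Z(-631) - X(536, 105) = 338 - 1*1/79 = 338 - 1/79 = 26701/79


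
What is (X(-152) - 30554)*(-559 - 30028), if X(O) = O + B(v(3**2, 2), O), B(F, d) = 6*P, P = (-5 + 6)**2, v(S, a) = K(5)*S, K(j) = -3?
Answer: 939020900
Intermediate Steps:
v(S, a) = -3*S
P = 1 (P = 1**2 = 1)
B(F, d) = 6 (B(F, d) = 6*1 = 6)
X(O) = 6 + O (X(O) = O + 6 = 6 + O)
(X(-152) - 30554)*(-559 - 30028) = ((6 - 152) - 30554)*(-559 - 30028) = (-146 - 30554)*(-30587) = -30700*(-30587) = 939020900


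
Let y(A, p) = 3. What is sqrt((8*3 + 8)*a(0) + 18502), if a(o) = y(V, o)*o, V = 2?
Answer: 29*sqrt(22) ≈ 136.02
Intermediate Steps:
a(o) = 3*o
sqrt((8*3 + 8)*a(0) + 18502) = sqrt((8*3 + 8)*(3*0) + 18502) = sqrt((24 + 8)*0 + 18502) = sqrt(32*0 + 18502) = sqrt(0 + 18502) = sqrt(18502) = 29*sqrt(22)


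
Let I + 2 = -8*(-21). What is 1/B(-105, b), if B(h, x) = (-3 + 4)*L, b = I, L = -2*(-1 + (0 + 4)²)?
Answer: -1/30 ≈ -0.033333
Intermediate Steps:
I = 166 (I = -2 - 8*(-21) = -2 + 168 = 166)
L = -30 (L = -2*(-1 + 4²) = -2*(-1 + 16) = -2*15 = -30)
b = 166
B(h, x) = -30 (B(h, x) = (-3 + 4)*(-30) = 1*(-30) = -30)
1/B(-105, b) = 1/(-30) = -1/30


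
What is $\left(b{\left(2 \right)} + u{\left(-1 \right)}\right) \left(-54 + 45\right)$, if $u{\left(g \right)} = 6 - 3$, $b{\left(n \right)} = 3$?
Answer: $-54$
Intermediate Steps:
$u{\left(g \right)} = 3$
$\left(b{\left(2 \right)} + u{\left(-1 \right)}\right) \left(-54 + 45\right) = \left(3 + 3\right) \left(-54 + 45\right) = 6 \left(-9\right) = -54$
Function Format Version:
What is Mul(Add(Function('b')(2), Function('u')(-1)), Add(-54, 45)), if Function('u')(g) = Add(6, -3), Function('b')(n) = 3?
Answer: -54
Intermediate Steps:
Function('u')(g) = 3
Mul(Add(Function('b')(2), Function('u')(-1)), Add(-54, 45)) = Mul(Add(3, 3), Add(-54, 45)) = Mul(6, -9) = -54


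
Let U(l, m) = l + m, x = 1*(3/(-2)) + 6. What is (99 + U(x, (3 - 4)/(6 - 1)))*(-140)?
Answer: -14462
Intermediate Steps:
x = 9/2 (x = 1*(3*(-1/2)) + 6 = 1*(-3/2) + 6 = -3/2 + 6 = 9/2 ≈ 4.5000)
(99 + U(x, (3 - 4)/(6 - 1)))*(-140) = (99 + (9/2 + (3 - 4)/(6 - 1)))*(-140) = (99 + (9/2 - 1/5))*(-140) = (99 + 43/10)*(-140) = (1033/10)*(-140) = -14462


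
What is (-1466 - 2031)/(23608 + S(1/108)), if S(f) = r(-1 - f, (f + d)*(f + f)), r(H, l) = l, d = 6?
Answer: -20394504/137682505 ≈ -0.14813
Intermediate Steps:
S(f) = 2*f*(6 + f) (S(f) = (f + 6)*(f + f) = (6 + f)*(2*f) = 2*f*(6 + f))
(-1466 - 2031)/(23608 + S(1/108)) = (-1466 - 2031)/(23608 + 2*(6 + 1/108)/108) = -3497/(23608 + 2*(1/108)*(6 + 1/108)) = -3497/(23608 + 2*(1/108)*(649/108)) = -3497/(23608 + 649/5832) = -3497/137682505/5832 = -3497*5832/137682505 = -20394504/137682505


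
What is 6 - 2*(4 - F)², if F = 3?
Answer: 4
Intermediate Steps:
6 - 2*(4 - F)² = 6 - 2*(4 - 1*3)² = 6 - 2*(4 - 3)² = 6 - 2*1² = 6 - 2*1 = 6 - 2 = 4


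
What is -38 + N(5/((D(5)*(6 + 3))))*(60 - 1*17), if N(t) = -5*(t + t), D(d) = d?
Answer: -772/9 ≈ -85.778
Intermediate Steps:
N(t) = -10*t
-38 + N(5/((D(5)*(6 + 3))))*(60 - 1*17) = -38 + (-50/(5*(6 + 3)))*(60 - 1*17) = -38 + (-50/(5*9))*(60 - 17) = -38 - 50/45*43 = -38 - 10*⅑*43 = -38 - 10/9*43 = -38 - 430/9 = -772/9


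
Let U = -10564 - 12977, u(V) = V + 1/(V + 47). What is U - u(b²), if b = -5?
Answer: -1696753/72 ≈ -23566.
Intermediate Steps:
u(V) = V + 1/(47 + V)
U = -23541
U - u(b²) = -23541 - (1 + ((-5)²)² + 47*(-5)²)/(47 + (-5)²) = -23541 - (1 + 25² + 47*25)/(47 + 25) = -23541 - (1 + 625 + 1175)/72 = -23541 - 1801/72 = -1696753/72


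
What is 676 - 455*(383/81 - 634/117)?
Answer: 80201/81 ≈ 990.14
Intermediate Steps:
676 - 455*(383/81 - 634/117) = 676 - 455*(-727/1053) = 676 + 25445/81 = 80201/81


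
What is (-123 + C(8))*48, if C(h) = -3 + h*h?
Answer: -2976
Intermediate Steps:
C(h) = -3 + h²
(-123 + C(8))*48 = (-123 + (-3 + 8²))*48 = (-123 + (-3 + 64))*48 = (-123 + 61)*48 = -62*48 = -2976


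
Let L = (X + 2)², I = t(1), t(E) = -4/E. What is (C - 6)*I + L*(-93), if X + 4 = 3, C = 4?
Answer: -85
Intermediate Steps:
X = -1 (X = -4 + 3 = -1)
I = -4 (I = -4/1 = -4*1 = -4)
L = 1 (L = (-1 + 2)² = 1² = 1)
(C - 6)*I + L*(-93) = (4 - 6)*(-4) + 1*(-93) = -2*(-4) - 93 = 8 - 93 = -85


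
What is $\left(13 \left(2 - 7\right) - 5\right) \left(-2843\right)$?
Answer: $199010$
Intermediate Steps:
$\left(13 \left(2 - 7\right) - 5\right) \left(-2843\right) = \left(13 \left(-5\right) - 5\right) \left(-2843\right) = \left(-65 - 5\right) \left(-2843\right) = \left(-70\right) \left(-2843\right) = 199010$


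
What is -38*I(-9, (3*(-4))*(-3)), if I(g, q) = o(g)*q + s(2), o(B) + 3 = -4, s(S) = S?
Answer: 9500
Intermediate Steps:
o(B) = -7 (o(B) = -3 - 4 = -7)
I(g, q) = 2 - 7*q (I(g, q) = -7*q + 2 = 2 - 7*q)
-38*I(-9, (3*(-4))*(-3)) = -38*(2 - 7*3*(-4)*(-3)) = -38*(2 - (-84)*(-3)) = -38*(2 - 7*36) = -38*(2 - 252) = -38*(-250) = 9500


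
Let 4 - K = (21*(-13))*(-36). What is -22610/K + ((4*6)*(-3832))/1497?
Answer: -144941077/2451088 ≈ -59.133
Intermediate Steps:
K = -9824 (K = 4 - 21*(-13)*(-36) = 4 - (-273)*(-36) = 4 - 1*9828 = 4 - 9828 = -9824)
-22610/K + ((4*6)*(-3832))/1497 = -22610/(-9824) + ((4*6)*(-3832))/1497 = -22610*(-1/9824) + (24*(-3832))*(1/1497) = 11305/4912 - 91968*1/1497 = 11305/4912 - 30656/499 = -144941077/2451088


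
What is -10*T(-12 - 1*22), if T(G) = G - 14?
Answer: 480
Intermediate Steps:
T(G) = -14 + G
-10*T(-12 - 1*22) = -10*(-14 + (-12 - 1*22)) = -10*(-14 + (-12 - 22)) = -10*(-14 - 34) = -10*(-48) = 480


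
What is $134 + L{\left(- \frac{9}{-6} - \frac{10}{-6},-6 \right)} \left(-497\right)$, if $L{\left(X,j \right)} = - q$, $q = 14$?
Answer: $7092$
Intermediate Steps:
$L{\left(X,j \right)} = -14$ ($L{\left(X,j \right)} = \left(-1\right) 14 = -14$)
$134 + L{\left(- \frac{9}{-6} - \frac{10}{-6},-6 \right)} \left(-497\right) = 134 - -6958 = 134 + 6958 = 7092$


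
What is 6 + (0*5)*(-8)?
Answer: 6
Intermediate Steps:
6 + (0*5)*(-8) = 6 + 0*(-8) = 6 + 0 = 6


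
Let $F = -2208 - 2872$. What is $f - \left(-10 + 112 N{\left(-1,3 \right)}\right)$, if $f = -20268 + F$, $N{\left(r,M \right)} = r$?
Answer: $-25226$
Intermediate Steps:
$F = -5080$
$f = -25348$ ($f = -20268 - 5080 = -25348$)
$f - \left(-10 + 112 N{\left(-1,3 \right)}\right) = -25348 + \left(\left(-112\right) \left(-1\right) + 10\right) = -25348 + \left(112 + 10\right) = -25348 + 122 = -25226$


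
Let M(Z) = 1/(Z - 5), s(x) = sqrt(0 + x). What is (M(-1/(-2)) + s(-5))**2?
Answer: (2 - 9*I*sqrt(5))**2/81 ≈ -4.9506 - 0.99381*I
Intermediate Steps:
s(x) = sqrt(x)
M(Z) = 1/(-5 + Z)
(M(-1/(-2)) + s(-5))**2 = (1/(-5 - 1/(-2)) + sqrt(-5))**2 = (1/(-5 - 1*(-1/2)) + I*sqrt(5))**2 = (1/(-5 + 1/2) + I*sqrt(5))**2 = (1/(-9/2) + I*sqrt(5))**2 = (-2/9 + I*sqrt(5))**2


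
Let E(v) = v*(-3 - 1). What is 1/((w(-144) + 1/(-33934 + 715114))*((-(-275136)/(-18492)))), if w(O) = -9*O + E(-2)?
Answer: -262424595/5091498988772 ≈ -5.1542e-5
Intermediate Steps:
E(v) = -4*v (E(v) = v*(-4) = -4*v)
w(O) = 8 - 9*O (w(O) = -9*O - 4*(-2) = -9*O + 8 = 8 - 9*O)
1/((w(-144) + 1/(-33934 + 715114))*((-(-275136)/(-18492)))) = 1/(((8 - 9*(-144)) + 1/(-33934 + 715114))*((-(-275136)/(-18492)))) = 1/(((8 + 1296) + 1/681180)*((-(-275136)*(-1)/18492))) = 1/((1304 + 1/681180)*((-16*1433/1541))) = 1/((888258721/681180)*(-22928/1541)) = (681180/888258721)*(-1541/22928) = -262424595/5091498988772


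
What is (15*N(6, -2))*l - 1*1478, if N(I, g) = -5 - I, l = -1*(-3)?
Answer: -1973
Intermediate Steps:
l = 3
(15*N(6, -2))*l - 1*1478 = (15*(-5 - 1*6))*3 - 1*1478 = (15*(-5 - 6))*3 - 1478 = (15*(-11))*3 - 1478 = -165*3 - 1478 = -495 - 1478 = -1973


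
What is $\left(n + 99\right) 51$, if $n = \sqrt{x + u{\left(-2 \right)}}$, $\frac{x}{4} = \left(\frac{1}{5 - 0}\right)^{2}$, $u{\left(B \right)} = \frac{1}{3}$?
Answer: $5049 + \frac{17 \sqrt{111}}{5} \approx 5084.8$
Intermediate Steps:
$u{\left(B \right)} = \frac{1}{3}$
$x = \frac{4}{25}$ ($x = 4 \left(\frac{1}{5 - 0}\right)^{2} = 4 \left(\frac{1}{5 + 0}\right)^{2} = 4 \left(\frac{1}{5}\right)^{2} = \frac{4}{25} \approx 0.16$)
$n = \frac{\sqrt{111}}{15}$ ($n = \sqrt{\frac{4}{25} + \frac{1}{3}} = \sqrt{\frac{37}{75}} = \frac{\sqrt{111}}{15} \approx 0.70238$)
$\left(n + 99\right) 51 = \left(\frac{\sqrt{111}}{15} + 99\right) 51 = \left(99 + \frac{\sqrt{111}}{15}\right) 51 = 5049 + \frac{17 \sqrt{111}}{5}$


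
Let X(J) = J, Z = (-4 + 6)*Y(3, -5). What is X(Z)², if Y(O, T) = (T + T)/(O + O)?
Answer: 100/9 ≈ 11.111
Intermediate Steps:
Y(O, T) = T/O (Y(O, T) = (2*T)/((2*O)) = (2*T)*(1/(2*O)) = T/O)
Z = -10/3 (Z = (-4 + 6)*(-5/3) = 2*(-5*⅓) = 2*(-5/3) = -10/3 ≈ -3.3333)
X(Z)² = (-10/3)² = 100/9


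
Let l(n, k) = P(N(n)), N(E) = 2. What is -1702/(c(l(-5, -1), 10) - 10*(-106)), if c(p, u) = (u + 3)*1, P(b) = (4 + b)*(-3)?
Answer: -46/29 ≈ -1.5862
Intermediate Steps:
P(b) = -12 - 3*b
l(n, k) = -18 (l(n, k) = -12 - 3*2 = -12 - 6 = -18)
c(p, u) = 3 + u (c(p, u) = (3 + u)*1 = 3 + u)
-1702/(c(l(-5, -1), 10) - 10*(-106)) = -1702/((3 + 10) - 10*(-106)) = -1702/(13 + 1060) = -1702/1073 = -1702*1/1073 = -46/29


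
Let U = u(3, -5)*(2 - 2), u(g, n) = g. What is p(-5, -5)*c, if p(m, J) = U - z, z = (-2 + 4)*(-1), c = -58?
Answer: -116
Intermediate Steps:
U = 0 (U = 3*(2 - 2) = 3*0 = 0)
z = -2 (z = 2*(-1) = -2)
p(m, J) = 2 (p(m, J) = 0 - 1*(-2) = 0 + 2 = 2)
p(-5, -5)*c = 2*(-58) = -116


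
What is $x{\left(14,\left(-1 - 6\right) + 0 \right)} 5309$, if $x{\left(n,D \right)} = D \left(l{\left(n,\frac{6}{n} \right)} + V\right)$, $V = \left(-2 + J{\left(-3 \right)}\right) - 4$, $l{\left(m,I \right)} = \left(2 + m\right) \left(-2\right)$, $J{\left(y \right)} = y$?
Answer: $1523683$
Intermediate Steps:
$l{\left(m,I \right)} = -4 - 2 m$
$V = -9$ ($V = \left(-2 - 3\right) - 4 = -5 - 4 = -9$)
$x{\left(n,D \right)} = D \left(-13 - 2 n\right)$ ($x{\left(n,D \right)} = D \left(\left(-4 - 2 n\right) - 9\right) = D \left(-13 - 2 n\right)$)
$x{\left(14,\left(-1 - 6\right) + 0 \right)} 5309 = - \left(\left(-1 - 6\right) + 0\right) \left(13 + 2 \cdot 14\right) 5309 = - \left(-7 + 0\right) \left(13 + 28\right) 5309 = \left(-1\right) \left(-7\right) 41 \cdot 5309 = 287 \cdot 5309 = 1523683$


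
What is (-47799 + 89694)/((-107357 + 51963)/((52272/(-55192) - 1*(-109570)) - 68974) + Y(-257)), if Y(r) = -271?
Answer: -5866667243325/38139925688 ≈ -153.82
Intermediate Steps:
(-47799 + 89694)/((-107357 + 51963)/((52272/(-55192) - 1*(-109570)) - 68974) + Y(-257)) = (-47799 + 89694)/((-107357 + 51963)/((52272/(-55192) - 1*(-109570)) - 68974) - 271) = 41895/(-55394/((52272*(-1/55192) + 109570) - 68974) - 271) = 41895/(-55394/((-6534/6899 + 109570) - 68974) - 271) = 41895/(-55394/(755916896/6899 - 68974) - 271) = 41895/(-55394/280065270/6899 - 271) = 41895/(-55394*6899/280065270 - 271) = 41895/(-191081603/140032635 - 271) = 41895/(-38139925688/140032635) = 41895*(-140032635/38139925688) = -5866667243325/38139925688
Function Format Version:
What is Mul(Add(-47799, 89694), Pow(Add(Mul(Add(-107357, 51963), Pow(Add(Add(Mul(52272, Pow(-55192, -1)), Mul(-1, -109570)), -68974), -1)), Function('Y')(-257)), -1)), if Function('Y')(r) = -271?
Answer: Rational(-5866667243325, 38139925688) ≈ -153.82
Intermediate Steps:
Mul(Add(-47799, 89694), Pow(Add(Mul(Add(-107357, 51963), Pow(Add(Add(Mul(52272, Pow(-55192, -1)), Mul(-1, -109570)), -68974), -1)), Function('Y')(-257)), -1)) = Mul(Add(-47799, 89694), Pow(Add(Mul(Add(-107357, 51963), Pow(Add(Add(Mul(52272, Pow(-55192, -1)), Mul(-1, -109570)), -68974), -1)), -271), -1)) = Mul(41895, Pow(Add(Mul(-55394, Pow(Add(Add(Mul(52272, Rational(-1, 55192)), 109570), -68974), -1)), -271), -1)) = Mul(41895, Pow(Add(Mul(-55394, Pow(Add(Add(Rational(-6534, 6899), 109570), -68974), -1)), -271), -1)) = Mul(41895, Pow(Add(Mul(-55394, Pow(Add(Rational(755916896, 6899), -68974), -1)), -271), -1)) = Mul(41895, Pow(Add(Mul(-55394, Pow(Rational(280065270, 6899), -1)), -271), -1)) = Mul(41895, Pow(Add(Mul(-55394, Rational(6899, 280065270)), -271), -1)) = Mul(41895, Pow(Add(Rational(-191081603, 140032635), -271), -1)) = Mul(41895, Pow(Rational(-38139925688, 140032635), -1)) = Mul(41895, Rational(-140032635, 38139925688)) = Rational(-5866667243325, 38139925688)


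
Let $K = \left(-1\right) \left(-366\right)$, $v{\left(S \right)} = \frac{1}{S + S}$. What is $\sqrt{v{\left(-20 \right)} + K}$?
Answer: $\frac{\sqrt{146390}}{20} \approx 19.13$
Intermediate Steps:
$v{\left(S \right)} = \frac{1}{2 S}$
$K = 366$
$\sqrt{v{\left(-20 \right)} + K} = \sqrt{\frac{1}{2 \left(-20\right)} + 366} = \sqrt{\frac{1}{2} \left(- \frac{1}{20}\right) + 366} = \sqrt{- \frac{1}{40} + 366} = \sqrt{\frac{14639}{40}} = \frac{\sqrt{146390}}{20}$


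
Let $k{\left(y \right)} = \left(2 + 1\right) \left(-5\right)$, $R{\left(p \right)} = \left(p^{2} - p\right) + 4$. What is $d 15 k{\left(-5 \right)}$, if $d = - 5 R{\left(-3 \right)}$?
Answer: $18000$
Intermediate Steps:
$R{\left(p \right)} = 4 + p^{2} - p$
$d = -80$ ($d = - 5 \left(4 + \left(-3\right)^{2} - -3\right) = - 5 \left(4 + 9 + 3\right) = \left(-5\right) 16 = -80$)
$k{\left(y \right)} = -15$ ($k{\left(y \right)} = 3 \left(-5\right) = -15$)
$d 15 k{\left(-5 \right)} = \left(-80\right) 15 \left(-15\right) = \left(-1200\right) \left(-15\right) = 18000$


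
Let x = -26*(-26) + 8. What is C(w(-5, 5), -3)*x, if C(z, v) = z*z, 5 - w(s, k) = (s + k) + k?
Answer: 0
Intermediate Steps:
w(s, k) = 5 - s - 2*k (w(s, k) = 5 - ((s + k) + k) = 5 - ((k + s) + k) = 5 - (s + 2*k) = 5 + (-s - 2*k) = 5 - s - 2*k)
C(z, v) = z**2
x = 684 (x = 676 + 8 = 684)
C(w(-5, 5), -3)*x = (5 - 1*(-5) - 2*5)**2*684 = (5 + 5 - 10)**2*684 = 0**2*684 = 0*684 = 0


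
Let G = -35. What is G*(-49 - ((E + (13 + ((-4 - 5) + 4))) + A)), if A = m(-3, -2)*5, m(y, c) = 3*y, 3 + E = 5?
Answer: 490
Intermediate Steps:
E = 2 (E = -3 + 5 = 2)
A = -45 (A = (3*(-3))*5 = -9*5 = -45)
G*(-49 - ((E + (13 + ((-4 - 5) + 4))) + A)) = -35*(-49 - ((2 + (13 + ((-4 - 5) + 4))) - 45)) = -35*(-49 - ((2 + (13 + (-9 + 4))) - 45)) = -35*(-49 - ((2 + (13 - 5)) - 45)) = -35*(-49 - ((2 + 8) - 45)) = -35*(-49 - (10 - 45)) = -35*(-49 - 1*(-35)) = -35*(-49 + 35) = -35*(-14) = 490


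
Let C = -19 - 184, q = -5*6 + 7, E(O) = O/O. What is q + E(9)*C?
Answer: -226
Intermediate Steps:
E(O) = 1
q = -23 (q = -30 + 7 = -23)
C = -203
q + E(9)*C = -23 + 1*(-203) = -23 - 203 = -226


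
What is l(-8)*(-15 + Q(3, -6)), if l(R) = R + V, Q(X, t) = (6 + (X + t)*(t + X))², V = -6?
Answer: -2940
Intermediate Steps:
Q(X, t) = (6 + (X + t)²)² (Q(X, t) = (6 + (X + t)*(X + t))² = (6 + (X + t)²)²)
l(R) = -6 + R (l(R) = R - 6 = -6 + R)
l(-8)*(-15 + Q(3, -6)) = (-6 - 8)*(-15 + (6 + (3 - 6)²)²) = -14*(-15 + (6 + (-3)²)²) = -14*(-15 + (6 + 9)²) = -14*(-15 + 15²) = -14*(-15 + 225) = -14*210 = -2940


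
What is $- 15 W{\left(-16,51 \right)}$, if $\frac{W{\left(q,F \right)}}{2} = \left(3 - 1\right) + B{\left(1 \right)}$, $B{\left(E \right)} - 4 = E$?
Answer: $-210$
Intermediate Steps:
$B{\left(E \right)} = 4 + E$
$W{\left(q,F \right)} = 14$ ($W{\left(q,F \right)} = 2 \left(\left(3 - 1\right) + \left(4 + 1\right)\right) = 2 \left(2 + 5\right) = 2 \cdot 7 = 14$)
$- 15 W{\left(-16,51 \right)} = \left(-15\right) 14 = -210$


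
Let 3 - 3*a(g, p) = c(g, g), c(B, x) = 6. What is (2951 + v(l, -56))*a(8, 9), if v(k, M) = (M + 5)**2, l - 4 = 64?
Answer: -5552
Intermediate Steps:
a(g, p) = -1 (a(g, p) = 1 - 1/3*6 = 1 - 2 = -1)
l = 68 (l = 4 + 64 = 68)
v(k, M) = (5 + M)**2
(2951 + v(l, -56))*a(8, 9) = (2951 + (5 - 56)**2)*(-1) = (2951 + (-51)**2)*(-1) = (2951 + 2601)*(-1) = 5552*(-1) = -5552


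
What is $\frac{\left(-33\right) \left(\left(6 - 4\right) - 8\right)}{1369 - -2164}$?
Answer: $\frac{198}{3533} \approx 0.056043$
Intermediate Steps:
$\frac{\left(-33\right) \left(\left(6 - 4\right) - 8\right)}{1369 - -2164} = \frac{\left(-33\right) \left(2 - 8\right)}{1369 + 2164} = \frac{\left(-33\right) \left(-6\right)}{3533} = 198 \cdot \frac{1}{3533} = \frac{198}{3533}$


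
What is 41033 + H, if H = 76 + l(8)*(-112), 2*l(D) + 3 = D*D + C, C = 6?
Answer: 37357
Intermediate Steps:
l(D) = 3/2 + D**2/2 (l(D) = -3/2 + (D*D + 6)/2 = -3/2 + (D**2 + 6)/2 = -3/2 + (6 + D**2)/2 = -3/2 + (3 + D**2/2) = 3/2 + D**2/2)
H = -3676 (H = 76 + (3/2 + (1/2)*8**2)*(-112) = 76 + (3/2 + (1/2)*64)*(-112) = 76 + (3/2 + 32)*(-112) = 76 + (67/2)*(-112) = 76 - 3752 = -3676)
41033 + H = 41033 - 3676 = 37357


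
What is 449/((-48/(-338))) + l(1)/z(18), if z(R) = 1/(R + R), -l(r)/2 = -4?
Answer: 82793/24 ≈ 3449.7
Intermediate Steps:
l(r) = 8 (l(r) = -2*(-4) = 8)
z(R) = 1/(2*R)
449/((-48/(-338))) + l(1)/z(18) = 449/((-48/(-338))) + 8/(((½)/18)) = 449/((-48*(-1/338))) + 8/(((½)*(1/18))) = 449/(24/169) + 8/(1/36) = 449*(169/24) + 8*36 = 75881/24 + 288 = 82793/24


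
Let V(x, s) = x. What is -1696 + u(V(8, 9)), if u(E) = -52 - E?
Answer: -1756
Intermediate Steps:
-1696 + u(V(8, 9)) = -1696 + (-52 - 1*8) = -1696 + (-52 - 8) = -1696 - 60 = -1756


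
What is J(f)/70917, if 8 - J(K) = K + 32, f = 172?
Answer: -28/10131 ≈ -0.0027638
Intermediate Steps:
J(K) = -24 - K (J(K) = 8 - (K + 32) = 8 - (32 + K) = 8 + (-32 - K) = -24 - K)
J(f)/70917 = (-24 - 1*172)/70917 = (-24 - 172)*(1/70917) = -196*1/70917 = -28/10131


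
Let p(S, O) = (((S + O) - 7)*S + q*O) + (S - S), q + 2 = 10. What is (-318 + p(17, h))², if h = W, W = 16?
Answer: 63504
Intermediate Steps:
h = 16
q = 8 (q = -2 + 10 = 8)
p(S, O) = 8*O + S*(-7 + O + S) (p(S, O) = (((S + O) - 7)*S + 8*O) + (S - S) = (((O + S) - 7)*S + 8*O) + 0 = ((-7 + O + S)*S + 8*O) + 0 = (S*(-7 + O + S) + 8*O) + 0 = (8*O + S*(-7 + O + S)) + 0 = 8*O + S*(-7 + O + S))
(-318 + p(17, h))² = (-318 + (17² - 7*17 + 8*16 + 16*17))² = (-318 + (289 - 119 + 128 + 272))² = (-318 + 570)² = 252² = 63504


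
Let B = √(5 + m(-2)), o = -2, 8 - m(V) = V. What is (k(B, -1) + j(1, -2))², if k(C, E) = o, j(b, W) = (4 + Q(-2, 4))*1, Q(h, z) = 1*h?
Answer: 0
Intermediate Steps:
Q(h, z) = h
m(V) = 8 - V
B = √15 (B = √(5 + (8 - 1*(-2))) = √(5 + (8 + 2)) = √(5 + 10) = √15 ≈ 3.8730)
j(b, W) = 2 (j(b, W) = (4 - 2)*1 = 2*1 = 2)
k(C, E) = -2
(k(B, -1) + j(1, -2))² = (-2 + 2)² = 0² = 0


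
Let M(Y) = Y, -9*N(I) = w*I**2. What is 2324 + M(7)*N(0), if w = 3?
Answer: 2324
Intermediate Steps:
N(I) = -I**2/3
2324 + M(7)*N(0) = 2324 + 7*(-1/3*0**2) = 2324 + 7*(-1/3*0) = 2324 + 7*0 = 2324 + 0 = 2324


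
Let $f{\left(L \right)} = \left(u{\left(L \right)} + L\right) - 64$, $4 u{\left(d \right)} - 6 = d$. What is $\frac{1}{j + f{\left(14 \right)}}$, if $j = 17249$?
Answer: $\frac{1}{17204} \approx 5.8126 \cdot 10^{-5}$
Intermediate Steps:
$u{\left(d \right)} = \frac{3}{2} + \frac{d}{4}$
$f{\left(L \right)} = - \frac{125}{2} + \frac{5 L}{4}$ ($f{\left(L \right)} = \left(\left(\frac{3}{2} + \frac{L}{4}\right) + L\right) - 64 = \left(\frac{3}{2} + \frac{5 L}{4}\right) - 64 = - \frac{125}{2} + \frac{5 L}{4}$)
$\frac{1}{j + f{\left(14 \right)}} = \frac{1}{17249 + \left(- \frac{125}{2} + \frac{5}{4} \cdot 14\right)} = \frac{1}{17249 + \left(- \frac{125}{2} + \frac{35}{2}\right)} = \frac{1}{17249 - 45} = \frac{1}{17204}$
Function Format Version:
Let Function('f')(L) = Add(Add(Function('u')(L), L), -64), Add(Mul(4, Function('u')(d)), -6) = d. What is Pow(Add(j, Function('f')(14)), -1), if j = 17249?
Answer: Rational(1, 17204) ≈ 5.8126e-5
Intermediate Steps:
Function('u')(d) = Add(Rational(3, 2), Mul(Rational(1, 4), d))
Function('f')(L) = Add(Rational(-125, 2), Mul(Rational(5, 4), L)) (Function('f')(L) = Add(Add(Add(Rational(3, 2), Mul(Rational(1, 4), L)), L), -64) = Add(Add(Rational(3, 2), Mul(Rational(5, 4), L)), -64) = Add(Rational(-125, 2), Mul(Rational(5, 4), L)))
Pow(Add(j, Function('f')(14)), -1) = Pow(Add(17249, Add(Rational(-125, 2), Mul(Rational(5, 4), 14))), -1) = Pow(Add(17249, Add(Rational(-125, 2), Rational(35, 2))), -1) = Pow(Add(17249, -45), -1) = Pow(17204, -1) = Rational(1, 17204)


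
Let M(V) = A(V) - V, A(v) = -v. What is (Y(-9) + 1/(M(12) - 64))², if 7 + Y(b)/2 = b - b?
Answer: 1520289/7744 ≈ 196.32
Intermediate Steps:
M(V) = -2*V (M(V) = -V - V = -2*V)
Y(b) = -14 (Y(b) = -14 + 2*(b - b) = -14 + 2*0 = -14 + 0 = -14)
(Y(-9) + 1/(M(12) - 64))² = (-14 + 1/(-2*12 - 64))² = (-14 + 1/(-24 - 64))² = (-14 + 1/(-88))² = (-14 - 1/88)² = (-1233/88)² = 1520289/7744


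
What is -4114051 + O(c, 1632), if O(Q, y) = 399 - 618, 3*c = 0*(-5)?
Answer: -4114270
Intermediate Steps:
c = 0 (c = (0*(-5))/3 = (⅓)*0 = 0)
O(Q, y) = -219
-4114051 + O(c, 1632) = -4114051 - 219 = -4114270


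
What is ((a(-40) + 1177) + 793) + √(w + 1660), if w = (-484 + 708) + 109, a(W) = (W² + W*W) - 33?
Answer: 5137 + √1993 ≈ 5181.6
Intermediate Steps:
a(W) = -33 + 2*W² (a(W) = (W² + W²) - 33 = 2*W² - 33 = -33 + 2*W²)
w = 333 (w = 224 + 109 = 333)
((a(-40) + 1177) + 793) + √(w + 1660) = (((-33 + 2*(-40)²) + 1177) + 793) + √(333 + 1660) = (((-33 + 2*1600) + 1177) + 793) + √1993 = (((-33 + 3200) + 1177) + 793) + √1993 = ((3167 + 1177) + 793) + √1993 = (4344 + 793) + √1993 = 5137 + √1993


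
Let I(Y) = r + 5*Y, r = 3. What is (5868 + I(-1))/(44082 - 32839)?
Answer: 5866/11243 ≈ 0.52175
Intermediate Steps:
I(Y) = 3 + 5*Y
(5868 + I(-1))/(44082 - 32839) = (5868 + (3 + 5*(-1)))/(44082 - 32839) = (5868 + (3 - 5))/11243 = (5868 - 2)*(1/11243) = 5866*(1/11243) = 5866/11243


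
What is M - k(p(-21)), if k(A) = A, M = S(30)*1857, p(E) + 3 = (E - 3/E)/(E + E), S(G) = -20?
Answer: -5459212/147 ≈ -37138.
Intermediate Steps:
p(E) = -3 + (E - 3/E)/(2*E) (p(E) = -3 + (E - 3/E)/(E + E) = -3 + (E - 3/E)/((2*E)) = -3 + (E - 3/E)*(1/(2*E)) = -3 + (E - 3/E)/(2*E))
M = -37140 (M = -20*1857 = -37140)
M - k(p(-21)) = -37140 - (-5/2 - 3/2/(-21)**2) = -37140 - (-5/2 - 3/2*1/441) = -37140 - (-5/2 - 1/294) = -37140 - 1*(-368/147) = -37140 + 368/147 = -5459212/147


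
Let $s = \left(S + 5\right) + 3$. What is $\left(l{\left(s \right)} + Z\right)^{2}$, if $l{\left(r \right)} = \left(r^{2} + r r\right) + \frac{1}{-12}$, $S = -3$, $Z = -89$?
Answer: $\frac{219961}{144} \approx 1527.5$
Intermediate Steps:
$s = 5$ ($s = \left(-3 + 5\right) + 3 = 2 + 3 = 5$)
$l{\left(r \right)} = - \frac{1}{12} + 2 r^{2}$ ($l{\left(r \right)} = \left(r^{2} + r^{2}\right) - \frac{1}{12} = 2 r^{2} - \frac{1}{12} = - \frac{1}{12} + 2 r^{2}$)
$\left(l{\left(s \right)} + Z\right)^{2} = \left(\left(- \frac{1}{12} + 2 \cdot 5^{2}\right) - 89\right)^{2} = \left(\left(- \frac{1}{12} + 2 \cdot 25\right) - 89\right)^{2} = \left(\left(- \frac{1}{12} + 50\right) - 89\right)^{2} = \left(\frac{599}{12} - 89\right)^{2} = \left(- \frac{469}{12}\right)^{2} = \frac{219961}{144}$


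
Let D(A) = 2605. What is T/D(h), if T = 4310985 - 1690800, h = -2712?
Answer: 524037/521 ≈ 1005.8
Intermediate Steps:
T = 2620185
T/D(h) = 2620185/2605 = 2620185*(1/2605) = 524037/521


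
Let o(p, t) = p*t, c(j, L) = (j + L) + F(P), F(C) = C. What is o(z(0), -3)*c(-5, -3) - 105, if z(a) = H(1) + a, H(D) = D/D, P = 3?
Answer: -90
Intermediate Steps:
H(D) = 1
c(j, L) = 3 + L + j (c(j, L) = (j + L) + 3 = (L + j) + 3 = 3 + L + j)
z(a) = 1 + a
o(z(0), -3)*c(-5, -3) - 105 = ((1 + 0)*(-3))*(3 - 3 - 5) - 105 = (1*(-3))*(-5) - 105 = -3*(-5) - 105 = 15 - 105 = -90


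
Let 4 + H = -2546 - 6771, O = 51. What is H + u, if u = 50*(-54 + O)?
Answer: -9471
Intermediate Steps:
H = -9321 (H = -4 + (-2546 - 6771) = -4 - 9317 = -9321)
u = -150 (u = 50*(-54 + 51) = 50*(-3) = -150)
H + u = -9321 - 150 = -9471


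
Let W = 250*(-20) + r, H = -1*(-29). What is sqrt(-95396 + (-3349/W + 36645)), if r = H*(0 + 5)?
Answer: 2*I*sqrt(346201257595)/4855 ≈ 242.38*I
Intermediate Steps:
H = 29
r = 145 (r = 29*(0 + 5) = 29*5 = 145)
W = -4855 (W = 250*(-20) + 145 = -5000 + 145 = -4855)
sqrt(-95396 + (-3349/W + 36645)) = sqrt(-95396 + (-3349/(-4855) + 36645)) = sqrt(-95396 + (-3349*(-1/4855) + 36645)) = sqrt(-95396 + (3349/4855 + 36645)) = sqrt(-95396 + 177914824/4855) = sqrt(-285232756/4855) = 2*I*sqrt(346201257595)/4855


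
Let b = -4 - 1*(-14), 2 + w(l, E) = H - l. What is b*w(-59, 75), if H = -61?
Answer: -40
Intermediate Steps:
w(l, E) = -63 - l (w(l, E) = -2 + (-61 - l) = -63 - l)
b = 10 (b = -4 + 14 = 10)
b*w(-59, 75) = 10*(-63 - 1*(-59)) = 10*(-63 + 59) = 10*(-4) = -40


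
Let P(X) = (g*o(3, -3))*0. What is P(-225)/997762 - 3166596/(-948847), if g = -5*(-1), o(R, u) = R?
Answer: 3166596/948847 ≈ 3.3373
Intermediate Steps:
g = 5
P(X) = 0 (P(X) = (5*3)*0 = 15*0 = 0)
P(-225)/997762 - 3166596/(-948847) = 0/997762 - 3166596/(-948847) = 0*(1/997762) - 3166596*(-1/948847) = 0 + 3166596/948847 = 3166596/948847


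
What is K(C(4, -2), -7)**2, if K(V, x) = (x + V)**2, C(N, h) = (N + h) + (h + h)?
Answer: 6561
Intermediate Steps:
C(N, h) = N + 3*h (C(N, h) = (N + h) + 2*h = N + 3*h)
K(V, x) = (V + x)**2
K(C(4, -2), -7)**2 = (((4 + 3*(-2)) - 7)**2)**2 = (((4 - 6) - 7)**2)**2 = ((-2 - 7)**2)**2 = ((-9)**2)**2 = 81**2 = 6561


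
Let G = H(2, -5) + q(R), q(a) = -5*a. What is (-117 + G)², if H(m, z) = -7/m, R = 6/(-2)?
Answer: 44521/4 ≈ 11130.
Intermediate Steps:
R = -3 (R = 6*(-½) = -3)
G = 23/2 (G = -7/2 - 5*(-3) = -7*½ + 15 = -7/2 + 15 = 23/2 ≈ 11.500)
(-117 + G)² = (-117 + 23/2)² = (-211/2)² = 44521/4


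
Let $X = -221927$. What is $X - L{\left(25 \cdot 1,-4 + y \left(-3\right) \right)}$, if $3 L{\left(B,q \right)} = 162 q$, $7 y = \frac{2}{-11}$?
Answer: $- \frac{17072071}{77} \approx -2.2172 \cdot 10^{5}$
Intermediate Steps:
$y = - \frac{2}{77}$ ($y = \frac{2 \frac{1}{-11}}{7} = \frac{2 \left(- \frac{1}{11}\right)}{7} = \frac{1}{7} \left(- \frac{2}{11}\right) = - \frac{2}{77} \approx -0.025974$)
$L{\left(B,q \right)} = 54 q$ ($L{\left(B,q \right)} = \frac{162 q}{3} = 54 q$)
$X - L{\left(25 \cdot 1,-4 + y \left(-3\right) \right)} = -221927 - 54 \left(-4 - - \frac{6}{77}\right) = -221927 - 54 \left(-4 + \frac{6}{77}\right) = -221927 - 54 \left(- \frac{302}{77}\right) = -221927 - - \frac{16308}{77} = -221927 + \frac{16308}{77} = - \frac{17072071}{77}$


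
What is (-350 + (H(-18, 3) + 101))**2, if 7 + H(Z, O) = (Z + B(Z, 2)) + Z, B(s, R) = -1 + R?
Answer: 84681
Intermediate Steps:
H(Z, O) = -6 + 2*Z (H(Z, O) = -7 + ((Z + (-1 + 2)) + Z) = -7 + ((Z + 1) + Z) = -7 + ((1 + Z) + Z) = -7 + (1 + 2*Z) = -6 + 2*Z)
(-350 + (H(-18, 3) + 101))**2 = (-350 + ((-6 + 2*(-18)) + 101))**2 = (-350 + ((-6 - 36) + 101))**2 = (-350 + (-42 + 101))**2 = (-350 + 59)**2 = (-291)**2 = 84681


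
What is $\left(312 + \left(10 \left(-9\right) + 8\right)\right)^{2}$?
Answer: $52900$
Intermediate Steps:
$\left(312 + \left(10 \left(-9\right) + 8\right)\right)^{2} = \left(312 + \left(-90 + 8\right)\right)^{2} = \left(312 - 82\right)^{2} = 230^{2} = 52900$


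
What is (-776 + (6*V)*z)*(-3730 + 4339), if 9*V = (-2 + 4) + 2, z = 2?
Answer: -469336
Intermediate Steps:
V = 4/9 (V = ((-2 + 4) + 2)/9 = (2 + 2)/9 = (⅑)*4 = 4/9 ≈ 0.44444)
(-776 + (6*V)*z)*(-3730 + 4339) = (-776 + (6*(4/9))*2)*(-3730 + 4339) = (-776 + (8/3)*2)*609 = (-776 + 16/3)*609 = -2312/3*609 = -469336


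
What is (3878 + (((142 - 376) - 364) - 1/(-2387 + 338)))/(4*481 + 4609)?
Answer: 6720721/13386117 ≈ 0.50207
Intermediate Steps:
(3878 + (((142 - 376) - 364) - 1/(-2387 + 338)))/(4*481 + 4609) = (3878 + ((-234 - 364) - 1/(-2049)))/(1924 + 4609) = (3878 + (-598 - 1*(-1/2049)))/6533 = (3878 + (-598 + 1/2049))*(1/6533) = (3878 - 1225301/2049)*(1/6533) = (6720721/2049)*(1/6533) = 6720721/13386117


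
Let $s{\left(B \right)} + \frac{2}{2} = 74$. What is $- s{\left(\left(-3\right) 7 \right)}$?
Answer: $-73$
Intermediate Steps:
$s{\left(B \right)} = 73$ ($s{\left(B \right)} = -1 + 74 = 73$)
$- s{\left(\left(-3\right) 7 \right)} = \left(-1\right) 73 = -73$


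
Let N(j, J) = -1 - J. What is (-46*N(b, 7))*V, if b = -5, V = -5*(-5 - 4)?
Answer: 16560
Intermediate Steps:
V = 45 (V = -5*(-9) = 45)
(-46*N(b, 7))*V = -46*(-1 - 1*7)*45 = -46*(-1 - 7)*45 = -46*(-8)*45 = 368*45 = 16560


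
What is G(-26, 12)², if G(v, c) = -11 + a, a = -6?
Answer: 289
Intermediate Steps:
G(v, c) = -17 (G(v, c) = -11 - 6 = -17)
G(-26, 12)² = (-17)² = 289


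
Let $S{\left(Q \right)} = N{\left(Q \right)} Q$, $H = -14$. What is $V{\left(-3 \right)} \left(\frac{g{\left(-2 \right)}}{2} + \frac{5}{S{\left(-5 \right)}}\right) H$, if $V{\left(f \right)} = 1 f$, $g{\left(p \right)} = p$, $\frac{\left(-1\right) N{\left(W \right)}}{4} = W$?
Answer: $- \frac{441}{10} \approx -44.1$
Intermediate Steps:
$N{\left(W \right)} = - 4 W$
$V{\left(f \right)} = f$
$S{\left(Q \right)} = - 4 Q^{2}$ ($S{\left(Q \right)} = - 4 Q Q = - 4 Q^{2}$)
$V{\left(-3 \right)} \left(\frac{g{\left(-2 \right)}}{2} + \frac{5}{S{\left(-5 \right)}}\right) H = - 3 \left(- \frac{2}{2} + \frac{5}{\left(-4\right) \left(-5\right)^{2}}\right) \left(-14\right) = - 3 \left(\left(-2\right) \frac{1}{2} + \frac{5}{\left(-4\right) 25}\right) \left(-14\right) = - 3 \left(-1 + \frac{5}{-100}\right) \left(-14\right) = - 3 \left(-1 + 5 \left(- \frac{1}{100}\right)\right) \left(-14\right) = - 3 \left(-1 - \frac{1}{20}\right) \left(-14\right) = \left(-3\right) \left(- \frac{21}{20}\right) \left(-14\right) = \frac{63}{20} \left(-14\right) = - \frac{441}{10}$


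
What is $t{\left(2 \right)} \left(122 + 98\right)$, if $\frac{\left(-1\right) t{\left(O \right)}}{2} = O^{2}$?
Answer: $-1760$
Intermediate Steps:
$t{\left(O \right)} = - 2 O^{2}$
$t{\left(2 \right)} \left(122 + 98\right) = - 2 \cdot 2^{2} \left(122 + 98\right) = \left(-2\right) 4 \cdot 220 = \left(-8\right) 220 = -1760$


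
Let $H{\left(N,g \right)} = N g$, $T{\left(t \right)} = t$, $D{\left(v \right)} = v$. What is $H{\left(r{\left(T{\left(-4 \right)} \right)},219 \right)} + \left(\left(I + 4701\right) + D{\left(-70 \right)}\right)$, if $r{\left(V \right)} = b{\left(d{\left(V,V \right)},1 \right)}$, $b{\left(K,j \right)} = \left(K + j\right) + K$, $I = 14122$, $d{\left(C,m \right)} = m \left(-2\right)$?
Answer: $22476$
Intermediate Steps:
$d{\left(C,m \right)} = - 2 m$
$b{\left(K,j \right)} = j + 2 K$
$r{\left(V \right)} = 1 - 4 V$ ($r{\left(V \right)} = 1 + 2 \left(- 2 V\right) = 1 - 4 V$)
$H{\left(r{\left(T{\left(-4 \right)} \right)},219 \right)} + \left(\left(I + 4701\right) + D{\left(-70 \right)}\right) = \left(1 - -16\right) 219 + \left(\left(14122 + 4701\right) - 70\right) = \left(1 + 16\right) 219 + \left(18823 - 70\right) = 17 \cdot 219 + 18753 = 3723 + 18753 = 22476$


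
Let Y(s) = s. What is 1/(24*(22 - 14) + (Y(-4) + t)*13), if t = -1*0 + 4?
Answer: 1/192 ≈ 0.0052083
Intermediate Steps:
t = 4 (t = 0 + 4 = 4)
1/(24*(22 - 14) + (Y(-4) + t)*13) = 1/(24*(22 - 14) + (-4 + 4)*13) = 1/(24*8 + 0*13) = 1/(192 + 0) = 1/192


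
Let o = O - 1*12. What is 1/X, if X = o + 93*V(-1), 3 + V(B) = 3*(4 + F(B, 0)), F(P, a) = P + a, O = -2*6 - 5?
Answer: 1/529 ≈ 0.0018904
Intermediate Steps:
O = -17 (O = -12 - 5 = -17)
o = -29 (o = -17 - 1*12 = -17 - 12 = -29)
V(B) = 9 + 3*B (V(B) = -3 + 3*(4 + (B + 0)) = -3 + 3*(4 + B) = -3 + (12 + 3*B) = 9 + 3*B)
X = 529 (X = -29 + 93*(9 + 3*(-1)) = -29 + 93*(9 - 3) = -29 + 93*6 = -29 + 558 = 529)
1/X = 1/529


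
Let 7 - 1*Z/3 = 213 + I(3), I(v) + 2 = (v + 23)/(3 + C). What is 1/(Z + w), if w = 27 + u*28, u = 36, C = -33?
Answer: 5/2128 ≈ 0.0023496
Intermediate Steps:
I(v) = -83/30 - v/30 (I(v) = -2 + (v + 23)/(3 - 33) = -2 + (23 + v)/(-30) = -2 + (23 + v)*(-1/30) = -2 + (-23/30 - v/30) = -83/30 - v/30)
Z = -3047/5 (Z = 21 - 3*(213 + (-83/30 - 1/30*3)) = 21 - 3*(213 + (-83/30 - ⅒)) = 21 - 3*(213 - 43/15) = 21 - 3*3152/15 = 21 - 3152/5 = -3047/5 ≈ -609.40)
w = 1035 (w = 27 + 36*28 = 27 + 1008 = 1035)
1/(Z + w) = 1/(-3047/5 + 1035) = 1/(2128/5) = 5/2128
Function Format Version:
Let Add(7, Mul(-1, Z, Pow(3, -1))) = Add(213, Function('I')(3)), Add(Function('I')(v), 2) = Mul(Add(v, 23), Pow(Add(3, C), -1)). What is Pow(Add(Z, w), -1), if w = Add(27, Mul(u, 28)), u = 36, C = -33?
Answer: Rational(5, 2128) ≈ 0.0023496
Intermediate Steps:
Function('I')(v) = Add(Rational(-83, 30), Mul(Rational(-1, 30), v)) (Function('I')(v) = Add(-2, Mul(Add(v, 23), Pow(Add(3, -33), -1))) = Add(-2, Mul(Add(23, v), Pow(-30, -1))) = Add(-2, Mul(Add(23, v), Rational(-1, 30))) = Add(-2, Add(Rational(-23, 30), Mul(Rational(-1, 30), v))) = Add(Rational(-83, 30), Mul(Rational(-1, 30), v)))
Z = Rational(-3047, 5) (Z = Add(21, Mul(-3, Add(213, Add(Rational(-83, 30), Mul(Rational(-1, 30), 3))))) = Add(21, Mul(-3, Add(213, Add(Rational(-83, 30), Rational(-1, 10))))) = Add(21, Mul(-3, Add(213, Rational(-43, 15)))) = Add(21, Mul(-3, Rational(3152, 15))) = Add(21, Rational(-3152, 5)) = Rational(-3047, 5) ≈ -609.40)
w = 1035 (w = Add(27, Mul(36, 28)) = Add(27, 1008) = 1035)
Pow(Add(Z, w), -1) = Pow(Add(Rational(-3047, 5), 1035), -1) = Pow(Rational(2128, 5), -1) = Rational(5, 2128)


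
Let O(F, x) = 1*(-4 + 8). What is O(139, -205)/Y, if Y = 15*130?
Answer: 2/975 ≈ 0.0020513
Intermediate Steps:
O(F, x) = 4 (O(F, x) = 1*4 = 4)
Y = 1950
O(139, -205)/Y = 4/1950 = 4*(1/1950) = 2/975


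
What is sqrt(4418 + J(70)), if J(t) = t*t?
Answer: sqrt(9318) ≈ 96.530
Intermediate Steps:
J(t) = t**2
sqrt(4418 + J(70)) = sqrt(4418 + 70**2) = sqrt(4418 + 4900) = sqrt(9318)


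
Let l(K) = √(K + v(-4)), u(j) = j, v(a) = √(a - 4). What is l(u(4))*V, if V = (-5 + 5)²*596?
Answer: 0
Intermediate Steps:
V = 0 (V = 0²*596 = 0*596 = 0)
v(a) = √(-4 + a)
l(K) = √(K + 2*I*√2) (l(K) = √(K + √(-4 - 4)) = √(K + √(-8)) = √(K + 2*I*√2))
l(u(4))*V = √(4 + 2*I*√2)*0 = 0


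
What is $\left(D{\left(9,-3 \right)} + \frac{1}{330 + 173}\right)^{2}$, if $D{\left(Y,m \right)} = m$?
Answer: $\frac{2274064}{253009} \approx 8.9881$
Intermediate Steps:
$\left(D{\left(9,-3 \right)} + \frac{1}{330 + 173}\right)^{2} = \left(-3 + \frac{1}{330 + 173}\right)^{2} = \left(-3 + \frac{1}{503}\right)^{2} = \left(- \frac{1508}{503}\right)^{2} = \frac{2274064}{253009}$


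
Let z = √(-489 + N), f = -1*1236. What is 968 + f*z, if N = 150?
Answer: 968 - 1236*I*√339 ≈ 968.0 - 22757.0*I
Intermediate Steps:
f = -1236
z = I*√339 (z = √(-489 + 150) = √(-339) = I*√339 ≈ 18.412*I)
968 + f*z = 968 - 1236*I*√339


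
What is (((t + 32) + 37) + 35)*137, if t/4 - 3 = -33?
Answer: -2192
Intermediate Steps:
t = -120 (t = 12 + 4*(-33) = 12 - 132 = -120)
(((t + 32) + 37) + 35)*137 = (((-120 + 32) + 37) + 35)*137 = ((-88 + 37) + 35)*137 = (-51 + 35)*137 = -16*137 = -2192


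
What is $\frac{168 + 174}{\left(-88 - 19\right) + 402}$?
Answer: $\frac{342}{295} \approx 1.1593$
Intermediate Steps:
$\frac{168 + 174}{\left(-88 - 19\right) + 402} = \frac{342}{\left(-88 - 19\right) + 402} = \frac{342}{-107 + 402} = \frac{342}{295}$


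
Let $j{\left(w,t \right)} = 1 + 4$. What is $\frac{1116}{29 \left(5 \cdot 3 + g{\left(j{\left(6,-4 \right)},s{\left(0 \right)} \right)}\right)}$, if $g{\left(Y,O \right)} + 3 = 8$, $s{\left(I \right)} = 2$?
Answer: $\frac{279}{145} \approx 1.9241$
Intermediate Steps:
$j{\left(w,t \right)} = 5$
$g{\left(Y,O \right)} = 5$ ($g{\left(Y,O \right)} = -3 + 8 = 5$)
$\frac{1116}{29 \left(5 \cdot 3 + g{\left(j{\left(6,-4 \right)},s{\left(0 \right)} \right)}\right)} = \frac{1116}{29 \left(5 \cdot 3 + 5\right)} = \frac{1116}{29 \left(15 + 5\right)} = \frac{1116}{29 \cdot 20} = \frac{1116}{580} = 1116 \cdot \frac{1}{580} = \frac{279}{145}$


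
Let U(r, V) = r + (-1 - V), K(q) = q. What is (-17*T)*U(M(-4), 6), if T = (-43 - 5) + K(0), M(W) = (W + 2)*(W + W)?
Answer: 7344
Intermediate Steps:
M(W) = 2*W*(2 + W) (M(W) = (2 + W)*(2*W) = 2*W*(2 + W))
T = -48 (T = (-43 - 5) + 0 = -48 + 0 = -48)
U(r, V) = -1 + r - V
(-17*T)*U(M(-4), 6) = (-17*(-48))*(-1 + 2*(-4)*(2 - 4) - 1*6) = 816*(-1 + 2*(-4)*(-2) - 6) = 816*(-1 + 16 - 6) = 816*9 = 7344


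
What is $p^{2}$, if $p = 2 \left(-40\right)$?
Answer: $6400$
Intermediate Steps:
$p = -80$
$p^{2} = \left(-80\right)^{2} = 6400$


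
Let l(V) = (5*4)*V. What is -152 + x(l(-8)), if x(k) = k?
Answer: -312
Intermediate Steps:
l(V) = 20*V
-152 + x(l(-8)) = -152 + 20*(-8) = -152 - 160 = -312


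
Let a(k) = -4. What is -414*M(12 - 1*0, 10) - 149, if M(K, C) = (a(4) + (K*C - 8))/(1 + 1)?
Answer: -22505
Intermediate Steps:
M(K, C) = -6 + C*K/2 (M(K, C) = (-4 + (K*C - 8))/(1 + 1) = (-4 + (C*K - 8))/2 = (-4 + (-8 + C*K))*(½) = (-12 + C*K)*(½) = -6 + C*K/2)
-414*M(12 - 1*0, 10) - 149 = -414*(-6 + (½)*10*(12 - 1*0)) - 149 = -414*(-6 + (½)*10*(12 + 0)) - 149 = -414*(-6 + (½)*10*12) - 149 = -414*(-6 + 60) - 149 = -414*54 - 149 = -22356 - 149 = -22505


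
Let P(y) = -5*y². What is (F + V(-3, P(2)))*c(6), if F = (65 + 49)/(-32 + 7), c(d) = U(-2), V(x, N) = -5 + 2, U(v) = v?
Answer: 378/25 ≈ 15.120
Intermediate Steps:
V(x, N) = -3
c(d) = -2
F = -114/25 (F = 114/(-25) = 114*(-1/25) = -114/25 ≈ -4.5600)
(F + V(-3, P(2)))*c(6) = (-114/25 - 3)*(-2) = -189/25*(-2) = 378/25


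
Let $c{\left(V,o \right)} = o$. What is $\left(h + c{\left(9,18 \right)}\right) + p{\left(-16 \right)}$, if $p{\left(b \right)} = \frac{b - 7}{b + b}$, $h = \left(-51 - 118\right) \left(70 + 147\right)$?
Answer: $- \frac{1172937}{32} \approx -36654.0$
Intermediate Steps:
$h = -36673$ ($h = \left(-169\right) 217 = -36673$)
$p{\left(b \right)} = \frac{-7 + b}{2 b}$
$\left(h + c{\left(9,18 \right)}\right) + p{\left(-16 \right)} = \left(-36673 + 18\right) + \frac{-7 - 16}{2 \left(-16\right)} = -36655 + \frac{1}{2} \left(- \frac{1}{16}\right) \left(-23\right) = -36655 + \frac{23}{32} = - \frac{1172937}{32}$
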